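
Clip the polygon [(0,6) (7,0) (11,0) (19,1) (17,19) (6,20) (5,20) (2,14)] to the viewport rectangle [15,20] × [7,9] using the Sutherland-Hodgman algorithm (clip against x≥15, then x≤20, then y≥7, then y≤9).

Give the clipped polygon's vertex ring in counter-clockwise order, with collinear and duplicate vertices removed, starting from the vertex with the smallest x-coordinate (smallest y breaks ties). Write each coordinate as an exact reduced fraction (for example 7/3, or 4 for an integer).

1. After x ≥ 15: [(15,1/2) (19,1) (17,19) (15,211/11)]
2. After x ≤ 20: [(15,1/2) (19,1) (17,19) (15,211/11)]
3. After y ≥ 7: [(15,7) (55/3,7) (17,19) (15,211/11)]
4. After y ≤ 9: [(15,9) (15,7) (55/3,7) (163/9,9)]
5. Canonical ring: [(15,7) (55/3,7) (163/9,9) (15,9)]

Clipped polygon: [(15,7) (55/3,7) (163/9,9) (15,9)]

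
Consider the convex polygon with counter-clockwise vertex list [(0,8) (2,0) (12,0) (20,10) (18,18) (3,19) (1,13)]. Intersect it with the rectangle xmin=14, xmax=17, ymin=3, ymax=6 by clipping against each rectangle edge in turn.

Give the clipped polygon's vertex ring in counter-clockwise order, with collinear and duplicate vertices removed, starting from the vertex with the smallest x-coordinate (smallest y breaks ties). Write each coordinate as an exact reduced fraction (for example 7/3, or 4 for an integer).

Clipped polygon: [(14,3) (72/5,3) (84/5,6) (14,6)]

1. After x ≥ 14: [(14,5/2) (20,10) (18,18) (14,274/15)]
2. After x ≤ 17: [(14,5/2) (17,25/4) (17,271/15) (14,274/15)]
3. After y ≥ 3: [(14,3) (72/5,3) (17,25/4) (17,271/15) (14,274/15)]
4. After y ≤ 6: [(14,6) (14,3) (72/5,3) (84/5,6)]
5. Canonical ring: [(14,3) (72/5,3) (84/5,6) (14,6)]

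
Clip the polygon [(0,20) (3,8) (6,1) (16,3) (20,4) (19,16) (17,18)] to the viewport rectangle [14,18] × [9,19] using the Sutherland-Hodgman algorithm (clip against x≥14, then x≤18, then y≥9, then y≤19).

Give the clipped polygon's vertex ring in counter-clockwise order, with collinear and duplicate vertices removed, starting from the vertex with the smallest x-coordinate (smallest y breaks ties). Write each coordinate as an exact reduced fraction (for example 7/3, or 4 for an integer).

1. After x ≥ 14: [(14,312/17) (14,13/5) (16,3) (20,4) (19,16) (17,18)]
2. After x ≤ 18: [(14,312/17) (14,13/5) (16,3) (18,7/2) (18,17) (17,18)]
3. After y ≥ 9: [(14,312/17) (14,9) (18,9) (18,17) (17,18)]
4. After y ≤ 19: [(14,312/17) (14,9) (18,9) (18,17) (17,18)]
5. Canonical ring: [(14,9) (18,9) (18,17) (17,18) (14,312/17)]

Clipped polygon: [(14,9) (18,9) (18,17) (17,18) (14,312/17)]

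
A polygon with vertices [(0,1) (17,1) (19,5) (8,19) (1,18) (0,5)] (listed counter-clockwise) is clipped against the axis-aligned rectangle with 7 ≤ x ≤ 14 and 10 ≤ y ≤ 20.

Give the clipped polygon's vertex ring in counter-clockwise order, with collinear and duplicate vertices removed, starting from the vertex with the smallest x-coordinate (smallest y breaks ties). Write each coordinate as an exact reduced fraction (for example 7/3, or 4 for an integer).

1. After x ≥ 7: [(7,1) (17,1) (19,5) (8,19) (7,132/7)]
2. After x ≤ 14: [(7,1) (14,1) (14,125/11) (8,19) (7,132/7)]
3. After y ≥ 10: [(7,10) (14,10) (14,125/11) (8,19) (7,132/7)]
4. After y ≤ 20: [(7,10) (14,10) (14,125/11) (8,19) (7,132/7)]
5. Canonical ring: [(7,10) (14,10) (14,125/11) (8,19) (7,132/7)]

Clipped polygon: [(7,10) (14,10) (14,125/11) (8,19) (7,132/7)]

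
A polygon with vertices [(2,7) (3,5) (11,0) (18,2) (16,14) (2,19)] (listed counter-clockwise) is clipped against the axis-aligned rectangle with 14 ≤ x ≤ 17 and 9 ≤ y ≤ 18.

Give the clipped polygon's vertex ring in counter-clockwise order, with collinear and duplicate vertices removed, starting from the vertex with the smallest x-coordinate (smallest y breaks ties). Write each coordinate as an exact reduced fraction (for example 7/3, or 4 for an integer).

1. After x ≥ 14: [(14,6/7) (18,2) (16,14) (14,103/7)]
2. After x ≤ 17: [(14,6/7) (17,12/7) (17,8) (16,14) (14,103/7)]
3. After y ≥ 9: [(14,9) (101/6,9) (16,14) (14,103/7)]
4. After y ≤ 18: [(14,9) (101/6,9) (16,14) (14,103/7)]
5. Canonical ring: [(14,9) (101/6,9) (16,14) (14,103/7)]

Clipped polygon: [(14,9) (101/6,9) (16,14) (14,103/7)]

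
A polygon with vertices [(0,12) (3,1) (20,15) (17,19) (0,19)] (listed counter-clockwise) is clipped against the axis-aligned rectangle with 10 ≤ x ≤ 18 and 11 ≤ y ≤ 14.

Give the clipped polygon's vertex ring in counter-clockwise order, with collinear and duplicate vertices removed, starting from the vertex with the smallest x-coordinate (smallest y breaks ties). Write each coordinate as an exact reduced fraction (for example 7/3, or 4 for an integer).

Clipped polygon: [(10,11) (106/7,11) (18,227/17) (18,14) (10,14)]

1. After x ≥ 10: [(10,115/17) (20,15) (17,19) (10,19)]
2. After x ≤ 18: [(10,115/17) (18,227/17) (18,53/3) (17,19) (10,19)]
3. After y ≥ 11: [(10,11) (106/7,11) (18,227/17) (18,53/3) (17,19) (10,19)]
4. After y ≤ 14: [(10,14) (10,11) (106/7,11) (18,227/17) (18,14)]
5. Canonical ring: [(10,11) (106/7,11) (18,227/17) (18,14) (10,14)]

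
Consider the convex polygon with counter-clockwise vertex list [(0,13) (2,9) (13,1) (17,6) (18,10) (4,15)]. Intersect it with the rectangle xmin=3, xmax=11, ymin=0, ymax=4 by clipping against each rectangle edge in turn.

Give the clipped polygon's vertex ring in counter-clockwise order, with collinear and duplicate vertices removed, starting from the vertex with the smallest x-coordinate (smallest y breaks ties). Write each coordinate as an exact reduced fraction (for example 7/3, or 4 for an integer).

Clipped polygon: [(71/8,4) (11,27/11) (11,4)]

1. After x ≥ 3: [(3,29/2) (3,91/11) (13,1) (17,6) (18,10) (4,15)]
2. After x ≤ 11: [(3,29/2) (3,91/11) (11,27/11) (11,25/2) (4,15)]
3. After y ≥ 0: [(3,29/2) (3,91/11) (11,27/11) (11,25/2) (4,15)]
4. After y ≤ 4: [(71/8,4) (11,27/11) (11,4)]
5. Canonical ring: [(71/8,4) (11,27/11) (11,4)]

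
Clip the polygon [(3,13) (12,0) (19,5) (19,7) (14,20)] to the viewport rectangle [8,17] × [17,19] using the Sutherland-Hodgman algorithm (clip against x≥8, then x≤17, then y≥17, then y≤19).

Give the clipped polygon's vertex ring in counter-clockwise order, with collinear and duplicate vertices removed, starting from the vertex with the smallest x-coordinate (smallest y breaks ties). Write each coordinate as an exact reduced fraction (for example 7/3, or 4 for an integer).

1. After x ≥ 8: [(8,178/11) (8,52/9) (12,0) (19,5) (19,7) (14,20)]
2. After x ≤ 17: [(8,178/11) (8,52/9) (12,0) (17,25/7) (17,61/5) (14,20)]
3. After y ≥ 17: [(65/7,17) (197/13,17) (14,20)]
4. After y ≤ 19: [(87/7,19) (65/7,17) (197/13,17) (187/13,19)]
5. Canonical ring: [(65/7,17) (197/13,17) (187/13,19) (87/7,19)]

Clipped polygon: [(65/7,17) (197/13,17) (187/13,19) (87/7,19)]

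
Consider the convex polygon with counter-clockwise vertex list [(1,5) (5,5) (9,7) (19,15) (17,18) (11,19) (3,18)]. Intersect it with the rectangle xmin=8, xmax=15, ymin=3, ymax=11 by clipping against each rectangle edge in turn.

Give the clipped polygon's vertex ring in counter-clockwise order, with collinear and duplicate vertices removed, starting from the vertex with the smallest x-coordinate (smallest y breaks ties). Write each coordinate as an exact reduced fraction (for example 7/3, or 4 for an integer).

Clipped polygon: [(8,13/2) (9,7) (14,11) (8,11)]

1. After x ≥ 8: [(8,13/2) (9,7) (19,15) (17,18) (11,19) (8,149/8)]
2. After x ≤ 15: [(8,13/2) (9,7) (15,59/5) (15,55/3) (11,19) (8,149/8)]
3. After y ≥ 3: [(8,13/2) (9,7) (15,59/5) (15,55/3) (11,19) (8,149/8)]
4. After y ≤ 11: [(8,11) (8,13/2) (9,7) (14,11)]
5. Canonical ring: [(8,13/2) (9,7) (14,11) (8,11)]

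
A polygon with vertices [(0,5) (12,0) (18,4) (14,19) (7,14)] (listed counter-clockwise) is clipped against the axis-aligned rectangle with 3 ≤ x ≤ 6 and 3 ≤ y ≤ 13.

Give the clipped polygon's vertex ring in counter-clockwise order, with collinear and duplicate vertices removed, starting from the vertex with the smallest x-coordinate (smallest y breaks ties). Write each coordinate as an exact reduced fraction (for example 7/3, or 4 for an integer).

Clipped polygon: [(3,15/4) (24/5,3) (6,3) (6,89/7) (3,62/7)]

1. After x ≥ 3: [(3,62/7) (3,15/4) (12,0) (18,4) (14,19) (7,14)]
2. After x ≤ 6: [(6,89/7) (3,62/7) (3,15/4) (6,5/2)]
3. After y ≥ 3: [(6,3) (6,89/7) (3,62/7) (3,15/4) (24/5,3)]
4. After y ≤ 13: [(6,3) (6,89/7) (3,62/7) (3,15/4) (24/5,3)]
5. Canonical ring: [(3,15/4) (24/5,3) (6,3) (6,89/7) (3,62/7)]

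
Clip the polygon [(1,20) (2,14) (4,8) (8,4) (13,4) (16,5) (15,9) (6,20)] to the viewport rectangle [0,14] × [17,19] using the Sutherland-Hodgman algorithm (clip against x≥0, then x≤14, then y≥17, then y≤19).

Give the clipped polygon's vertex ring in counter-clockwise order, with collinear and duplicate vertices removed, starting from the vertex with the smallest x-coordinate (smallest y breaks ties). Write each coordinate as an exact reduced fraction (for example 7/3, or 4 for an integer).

1. After x ≥ 0: [(1,20) (2,14) (4,8) (8,4) (13,4) (16,5) (15,9) (6,20)]
2. After x ≤ 14: [(1,20) (2,14) (4,8) (8,4) (13,4) (14,13/3) (14,92/9) (6,20)]
3. After y ≥ 17: [(1,20) (3/2,17) (93/11,17) (6,20)]
4. After y ≤ 19: [(7/6,19) (3/2,17) (93/11,17) (75/11,19)]
5. Canonical ring: [(7/6,19) (3/2,17) (93/11,17) (75/11,19)]

Clipped polygon: [(7/6,19) (3/2,17) (93/11,17) (75/11,19)]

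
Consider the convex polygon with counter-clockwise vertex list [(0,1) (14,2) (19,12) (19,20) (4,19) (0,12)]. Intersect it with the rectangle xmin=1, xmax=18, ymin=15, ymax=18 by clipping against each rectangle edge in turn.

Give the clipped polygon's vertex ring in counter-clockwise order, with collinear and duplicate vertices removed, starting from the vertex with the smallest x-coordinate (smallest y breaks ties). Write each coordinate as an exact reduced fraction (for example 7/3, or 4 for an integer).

Clipped polygon: [(12/7,15) (18,15) (18,18) (24/7,18)]

1. After x ≥ 1: [(1,15/14) (14,2) (19,12) (19,20) (4,19) (1,55/4)]
2. After x ≤ 18: [(1,15/14) (14,2) (18,10) (18,299/15) (4,19) (1,55/4)]
3. After y ≥ 15: [(18,15) (18,299/15) (4,19) (12/7,15)]
4. After y ≤ 18: [(18,15) (18,18) (24/7,18) (12/7,15)]
5. Canonical ring: [(12/7,15) (18,15) (18,18) (24/7,18)]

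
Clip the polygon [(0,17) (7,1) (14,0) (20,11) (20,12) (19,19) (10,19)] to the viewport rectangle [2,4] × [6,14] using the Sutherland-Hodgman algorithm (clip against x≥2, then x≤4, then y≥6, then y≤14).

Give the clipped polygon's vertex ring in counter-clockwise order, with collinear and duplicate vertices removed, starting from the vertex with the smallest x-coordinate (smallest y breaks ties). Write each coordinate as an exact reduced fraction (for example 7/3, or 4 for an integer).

1. After x ≥ 2: [(2,87/5) (2,87/7) (7,1) (14,0) (20,11) (20,12) (19,19) (10,19)]
2. After x ≤ 4: [(4,89/5) (2,87/5) (2,87/7) (4,55/7)]
3. After y ≥ 6: [(4,89/5) (2,87/5) (2,87/7) (4,55/7)]
4. After y ≤ 14: [(4,14) (2,14) (2,87/7) (4,55/7)]
5. Canonical ring: [(2,87/7) (4,55/7) (4,14) (2,14)]

Clipped polygon: [(2,87/7) (4,55/7) (4,14) (2,14)]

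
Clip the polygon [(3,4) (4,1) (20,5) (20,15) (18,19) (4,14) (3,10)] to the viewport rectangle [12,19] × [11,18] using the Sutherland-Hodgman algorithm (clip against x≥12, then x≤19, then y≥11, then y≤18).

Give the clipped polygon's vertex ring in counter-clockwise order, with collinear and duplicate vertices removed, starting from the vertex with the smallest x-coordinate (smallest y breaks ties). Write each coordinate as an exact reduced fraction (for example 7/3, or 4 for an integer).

Clipped polygon: [(12,11) (19,11) (19,17) (37/2,18) (76/5,18) (12,118/7)]

1. After x ≥ 12: [(12,3) (20,5) (20,15) (18,19) (12,118/7)]
2. After x ≤ 19: [(12,3) (19,19/4) (19,17) (18,19) (12,118/7)]
3. After y ≥ 11: [(12,11) (19,11) (19,17) (18,19) (12,118/7)]
4. After y ≤ 18: [(12,11) (19,11) (19,17) (37/2,18) (76/5,18) (12,118/7)]
5. Canonical ring: [(12,11) (19,11) (19,17) (37/2,18) (76/5,18) (12,118/7)]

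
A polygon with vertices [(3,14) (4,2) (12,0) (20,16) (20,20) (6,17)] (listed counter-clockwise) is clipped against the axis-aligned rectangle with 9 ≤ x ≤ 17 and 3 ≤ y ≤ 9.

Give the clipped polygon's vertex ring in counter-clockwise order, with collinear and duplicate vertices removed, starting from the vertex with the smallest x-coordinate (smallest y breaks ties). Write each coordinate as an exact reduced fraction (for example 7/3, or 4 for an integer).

1. After x ≥ 9: [(9,3/4) (12,0) (20,16) (20,20) (9,247/14)]
2. After x ≤ 17: [(9,3/4) (12,0) (17,10) (17,271/14) (9,247/14)]
3. After y ≥ 3: [(9,3) (27/2,3) (17,10) (17,271/14) (9,247/14)]
4. After y ≤ 9: [(9,9) (9,3) (27/2,3) (33/2,9)]
5. Canonical ring: [(9,3) (27/2,3) (33/2,9) (9,9)]

Clipped polygon: [(9,3) (27/2,3) (33/2,9) (9,9)]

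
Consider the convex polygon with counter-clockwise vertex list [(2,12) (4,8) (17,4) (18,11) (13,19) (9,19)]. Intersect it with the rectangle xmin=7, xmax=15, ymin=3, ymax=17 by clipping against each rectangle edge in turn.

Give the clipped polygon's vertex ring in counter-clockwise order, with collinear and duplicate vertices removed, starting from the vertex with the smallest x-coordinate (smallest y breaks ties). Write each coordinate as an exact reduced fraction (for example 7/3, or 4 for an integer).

Clipped polygon: [(7,92/13) (15,60/13) (15,79/5) (57/4,17) (7,17)]

1. After x ≥ 7: [(7,17) (7,92/13) (17,4) (18,11) (13,19) (9,19)]
2. After x ≤ 15: [(7,17) (7,92/13) (15,60/13) (15,79/5) (13,19) (9,19)]
3. After y ≥ 3: [(7,17) (7,92/13) (15,60/13) (15,79/5) (13,19) (9,19)]
4. After y ≤ 17: [(7,17) (7,17) (7,92/13) (15,60/13) (15,79/5) (57/4,17)]
5. Canonical ring: [(7,92/13) (15,60/13) (15,79/5) (57/4,17) (7,17)]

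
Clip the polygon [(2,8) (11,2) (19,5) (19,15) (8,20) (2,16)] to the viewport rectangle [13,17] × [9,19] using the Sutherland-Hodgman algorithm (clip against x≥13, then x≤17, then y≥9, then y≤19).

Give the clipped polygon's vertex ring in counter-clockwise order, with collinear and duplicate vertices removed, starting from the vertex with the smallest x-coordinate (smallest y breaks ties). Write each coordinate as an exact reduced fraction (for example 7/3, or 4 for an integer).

1. After x ≥ 13: [(13,11/4) (19,5) (19,15) (13,195/11)]
2. After x ≤ 17: [(13,11/4) (17,17/4) (17,175/11) (13,195/11)]
3. After y ≥ 9: [(13,9) (17,9) (17,175/11) (13,195/11)]
4. After y ≤ 19: [(13,9) (17,9) (17,175/11) (13,195/11)]
5. Canonical ring: [(13,9) (17,9) (17,175/11) (13,195/11)]

Clipped polygon: [(13,9) (17,9) (17,175/11) (13,195/11)]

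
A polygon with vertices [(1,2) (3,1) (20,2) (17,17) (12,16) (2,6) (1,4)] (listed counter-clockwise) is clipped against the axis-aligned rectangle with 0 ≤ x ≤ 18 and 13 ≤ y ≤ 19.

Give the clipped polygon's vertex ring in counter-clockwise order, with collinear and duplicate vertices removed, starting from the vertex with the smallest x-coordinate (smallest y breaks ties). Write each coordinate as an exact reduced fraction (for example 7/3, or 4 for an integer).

1. After x ≥ 0: [(1,2) (3,1) (20,2) (17,17) (12,16) (2,6) (1,4)]
2. After x ≤ 18: [(1,2) (3,1) (18,32/17) (18,12) (17,17) (12,16) (2,6) (1,4)]
3. After y ≥ 13: [(89/5,13) (17,17) (12,16) (9,13)]
4. After y ≤ 19: [(89/5,13) (17,17) (12,16) (9,13)]
5. Canonical ring: [(9,13) (89/5,13) (17,17) (12,16)]

Clipped polygon: [(9,13) (89/5,13) (17,17) (12,16)]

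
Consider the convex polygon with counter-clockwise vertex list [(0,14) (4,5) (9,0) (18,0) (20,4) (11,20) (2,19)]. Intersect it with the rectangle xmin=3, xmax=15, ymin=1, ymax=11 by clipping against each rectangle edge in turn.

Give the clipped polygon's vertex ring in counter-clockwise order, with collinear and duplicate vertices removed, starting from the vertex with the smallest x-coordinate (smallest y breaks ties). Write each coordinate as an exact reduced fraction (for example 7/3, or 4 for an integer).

Clipped polygon: [(3,29/4) (4,5) (8,1) (15,1) (15,11) (3,11)]

1. After x ≥ 3: [(3,29/4) (4,5) (9,0) (18,0) (20,4) (11,20) (3,172/9)]
2. After x ≤ 15: [(3,29/4) (4,5) (9,0) (15,0) (15,116/9) (11,20) (3,172/9)]
3. After y ≥ 1: [(3,29/4) (4,5) (8,1) (15,1) (15,116/9) (11,20) (3,172/9)]
4. After y ≤ 11: [(3,11) (3,29/4) (4,5) (8,1) (15,1) (15,11)]
5. Canonical ring: [(3,29/4) (4,5) (8,1) (15,1) (15,11) (3,11)]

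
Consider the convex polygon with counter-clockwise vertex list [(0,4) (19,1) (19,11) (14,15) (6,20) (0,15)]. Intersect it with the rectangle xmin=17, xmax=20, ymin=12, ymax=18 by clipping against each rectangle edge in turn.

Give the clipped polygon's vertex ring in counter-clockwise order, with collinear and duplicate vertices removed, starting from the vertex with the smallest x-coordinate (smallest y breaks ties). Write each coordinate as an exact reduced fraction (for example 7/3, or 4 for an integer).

1. After x ≥ 17: [(17,25/19) (19,1) (19,11) (17,63/5)]
2. After x ≤ 20: [(17,25/19) (19,1) (19,11) (17,63/5)]
3. After y ≥ 12: [(17,12) (71/4,12) (17,63/5)]
4. After y ≤ 18: [(17,12) (71/4,12) (17,63/5)]
5. Canonical ring: [(17,12) (71/4,12) (17,63/5)]

Clipped polygon: [(17,12) (71/4,12) (17,63/5)]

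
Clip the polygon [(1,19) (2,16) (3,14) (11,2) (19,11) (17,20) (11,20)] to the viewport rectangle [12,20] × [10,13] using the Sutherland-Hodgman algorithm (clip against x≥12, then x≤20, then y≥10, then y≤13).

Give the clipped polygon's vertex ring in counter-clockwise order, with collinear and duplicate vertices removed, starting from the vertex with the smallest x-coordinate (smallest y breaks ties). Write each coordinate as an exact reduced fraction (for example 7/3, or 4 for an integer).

1. After x ≥ 12: [(12,25/8) (19,11) (17,20) (12,20)]
2. After x ≤ 20: [(12,25/8) (19,11) (17,20) (12,20)]
3. After y ≥ 10: [(12,10) (163/9,10) (19,11) (17,20) (12,20)]
4. After y ≤ 13: [(12,13) (12,10) (163/9,10) (19,11) (167/9,13)]
5. Canonical ring: [(12,10) (163/9,10) (19,11) (167/9,13) (12,13)]

Clipped polygon: [(12,10) (163/9,10) (19,11) (167/9,13) (12,13)]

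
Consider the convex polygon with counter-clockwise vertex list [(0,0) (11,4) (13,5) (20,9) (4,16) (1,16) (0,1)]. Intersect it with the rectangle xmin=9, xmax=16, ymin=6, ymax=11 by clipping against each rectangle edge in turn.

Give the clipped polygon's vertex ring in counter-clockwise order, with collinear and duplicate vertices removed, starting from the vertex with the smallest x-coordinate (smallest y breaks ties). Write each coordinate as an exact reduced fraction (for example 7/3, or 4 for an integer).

1. After x ≥ 9: [(9,36/11) (11,4) (13,5) (20,9) (9,221/16)]
2. After x ≤ 16: [(9,36/11) (11,4) (13,5) (16,47/7) (16,43/4) (9,221/16)]
3. After y ≥ 6: [(9,6) (59/4,6) (16,47/7) (16,43/4) (9,221/16)]
4. After y ≤ 11: [(9,11) (9,6) (59/4,6) (16,47/7) (16,43/4) (108/7,11)]
5. Canonical ring: [(9,6) (59/4,6) (16,47/7) (16,43/4) (108/7,11) (9,11)]

Clipped polygon: [(9,6) (59/4,6) (16,47/7) (16,43/4) (108/7,11) (9,11)]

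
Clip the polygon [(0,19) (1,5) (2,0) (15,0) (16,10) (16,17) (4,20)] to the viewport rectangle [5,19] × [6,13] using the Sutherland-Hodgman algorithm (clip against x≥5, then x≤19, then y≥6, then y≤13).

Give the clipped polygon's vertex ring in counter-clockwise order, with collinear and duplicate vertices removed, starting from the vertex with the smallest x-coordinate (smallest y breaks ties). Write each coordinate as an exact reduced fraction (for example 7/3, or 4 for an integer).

1. After x ≥ 5: [(5,0) (15,0) (16,10) (16,17) (5,79/4)]
2. After x ≤ 19: [(5,0) (15,0) (16,10) (16,17) (5,79/4)]
3. After y ≥ 6: [(5,6) (78/5,6) (16,10) (16,17) (5,79/4)]
4. After y ≤ 13: [(5,13) (5,6) (78/5,6) (16,10) (16,13)]
5. Canonical ring: [(5,6) (78/5,6) (16,10) (16,13) (5,13)]

Clipped polygon: [(5,6) (78/5,6) (16,10) (16,13) (5,13)]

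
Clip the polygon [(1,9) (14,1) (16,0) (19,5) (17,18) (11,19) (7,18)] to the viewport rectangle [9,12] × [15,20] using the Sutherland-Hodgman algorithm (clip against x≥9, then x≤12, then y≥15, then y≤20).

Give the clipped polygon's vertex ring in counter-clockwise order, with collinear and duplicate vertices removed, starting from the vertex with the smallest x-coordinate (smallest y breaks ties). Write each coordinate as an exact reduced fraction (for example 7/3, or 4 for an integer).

Clipped polygon: [(9,15) (12,15) (12,113/6) (11,19) (9,37/2)]

1. After x ≥ 9: [(9,53/13) (14,1) (16,0) (19,5) (17,18) (11,19) (9,37/2)]
2. After x ≤ 12: [(9,53/13) (12,29/13) (12,113/6) (11,19) (9,37/2)]
3. After y ≥ 15: [(9,15) (12,15) (12,113/6) (11,19) (9,37/2)]
4. After y ≤ 20: [(9,15) (12,15) (12,113/6) (11,19) (9,37/2)]
5. Canonical ring: [(9,15) (12,15) (12,113/6) (11,19) (9,37/2)]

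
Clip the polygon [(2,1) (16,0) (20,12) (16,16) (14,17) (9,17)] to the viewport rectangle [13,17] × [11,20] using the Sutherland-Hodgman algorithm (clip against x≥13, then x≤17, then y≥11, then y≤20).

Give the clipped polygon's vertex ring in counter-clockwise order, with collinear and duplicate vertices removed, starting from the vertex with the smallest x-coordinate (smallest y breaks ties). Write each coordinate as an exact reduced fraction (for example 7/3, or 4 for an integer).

Clipped polygon: [(13,11) (17,11) (17,15) (16,16) (14,17) (13,17)]

1. After x ≥ 13: [(13,3/14) (16,0) (20,12) (16,16) (14,17) (13,17)]
2. After x ≤ 17: [(13,3/14) (16,0) (17,3) (17,15) (16,16) (14,17) (13,17)]
3. After y ≥ 11: [(13,11) (17,11) (17,15) (16,16) (14,17) (13,17)]
4. After y ≤ 20: [(13,11) (17,11) (17,15) (16,16) (14,17) (13,17)]
5. Canonical ring: [(13,11) (17,11) (17,15) (16,16) (14,17) (13,17)]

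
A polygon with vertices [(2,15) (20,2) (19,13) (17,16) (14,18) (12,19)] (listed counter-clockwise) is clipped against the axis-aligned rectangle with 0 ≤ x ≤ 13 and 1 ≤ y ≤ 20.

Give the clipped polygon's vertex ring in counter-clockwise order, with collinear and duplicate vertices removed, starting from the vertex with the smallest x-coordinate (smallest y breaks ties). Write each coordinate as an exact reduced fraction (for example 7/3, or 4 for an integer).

1. After x ≥ 0: [(2,15) (20,2) (19,13) (17,16) (14,18) (12,19)]
2. After x ≤ 13: [(2,15) (13,127/18) (13,37/2) (12,19)]
3. After y ≥ 1: [(2,15) (13,127/18) (13,37/2) (12,19)]
4. After y ≤ 20: [(2,15) (13,127/18) (13,37/2) (12,19)]
5. Canonical ring: [(2,15) (13,127/18) (13,37/2) (12,19)]

Clipped polygon: [(2,15) (13,127/18) (13,37/2) (12,19)]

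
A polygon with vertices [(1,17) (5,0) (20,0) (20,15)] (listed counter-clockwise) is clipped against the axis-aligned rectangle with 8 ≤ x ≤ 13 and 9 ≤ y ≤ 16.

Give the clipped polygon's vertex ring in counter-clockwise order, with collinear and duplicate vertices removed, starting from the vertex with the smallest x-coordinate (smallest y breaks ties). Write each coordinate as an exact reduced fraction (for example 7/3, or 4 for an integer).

Clipped polygon: [(8,9) (13,9) (13,299/19) (21/2,16) (8,16)]

1. After x ≥ 8: [(8,309/19) (8,0) (20,0) (20,15)]
2. After x ≤ 13: [(13,299/19) (8,309/19) (8,0) (13,0)]
3. After y ≥ 9: [(13,9) (13,299/19) (8,309/19) (8,9)]
4. After y ≤ 16: [(13,9) (13,299/19) (21/2,16) (8,16) (8,9)]
5. Canonical ring: [(8,9) (13,9) (13,299/19) (21/2,16) (8,16)]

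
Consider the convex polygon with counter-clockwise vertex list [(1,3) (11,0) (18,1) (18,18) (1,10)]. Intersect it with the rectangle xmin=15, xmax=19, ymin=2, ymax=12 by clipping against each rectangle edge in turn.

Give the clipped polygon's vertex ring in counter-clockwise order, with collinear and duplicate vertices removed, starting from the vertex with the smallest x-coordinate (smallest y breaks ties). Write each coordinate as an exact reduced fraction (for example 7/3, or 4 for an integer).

1. After x ≥ 15: [(15,4/7) (18,1) (18,18) (15,282/17)]
2. After x ≤ 19: [(15,4/7) (18,1) (18,18) (15,282/17)]
3. After y ≥ 2: [(15,2) (18,2) (18,18) (15,282/17)]
4. After y ≤ 12: [(15,12) (15,2) (18,2) (18,12)]
5. Canonical ring: [(15,2) (18,2) (18,12) (15,12)]

Clipped polygon: [(15,2) (18,2) (18,12) (15,12)]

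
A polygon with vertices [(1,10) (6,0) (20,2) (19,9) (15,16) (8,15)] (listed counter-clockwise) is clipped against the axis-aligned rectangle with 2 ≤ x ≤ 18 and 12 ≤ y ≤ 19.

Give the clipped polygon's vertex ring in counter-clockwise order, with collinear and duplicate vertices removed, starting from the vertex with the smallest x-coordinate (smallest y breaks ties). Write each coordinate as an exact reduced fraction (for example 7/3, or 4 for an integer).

Clipped polygon: [(19/5,12) (121/7,12) (15,16) (8,15)]

1. After x ≥ 2: [(2,75/7) (2,8) (6,0) (20,2) (19,9) (15,16) (8,15)]
2. After x ≤ 18: [(2,75/7) (2,8) (6,0) (18,12/7) (18,43/4) (15,16) (8,15)]
3. After y ≥ 12: [(19/5,12) (121/7,12) (15,16) (8,15)]
4. After y ≤ 19: [(19/5,12) (121/7,12) (15,16) (8,15)]
5. Canonical ring: [(19/5,12) (121/7,12) (15,16) (8,15)]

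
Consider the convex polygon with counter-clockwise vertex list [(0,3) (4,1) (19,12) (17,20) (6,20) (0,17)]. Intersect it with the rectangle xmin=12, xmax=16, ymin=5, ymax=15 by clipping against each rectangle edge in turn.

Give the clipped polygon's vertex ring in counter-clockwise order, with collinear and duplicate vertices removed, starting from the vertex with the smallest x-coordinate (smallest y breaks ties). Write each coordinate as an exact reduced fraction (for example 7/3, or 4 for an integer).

Clipped polygon: [(12,103/15) (16,49/5) (16,15) (12,15)]

1. After x ≥ 12: [(12,103/15) (19,12) (17,20) (12,20)]
2. After x ≤ 16: [(12,103/15) (16,49/5) (16,20) (12,20)]
3. After y ≥ 5: [(12,103/15) (16,49/5) (16,20) (12,20)]
4. After y ≤ 15: [(12,15) (12,103/15) (16,49/5) (16,15)]
5. Canonical ring: [(12,103/15) (16,49/5) (16,15) (12,15)]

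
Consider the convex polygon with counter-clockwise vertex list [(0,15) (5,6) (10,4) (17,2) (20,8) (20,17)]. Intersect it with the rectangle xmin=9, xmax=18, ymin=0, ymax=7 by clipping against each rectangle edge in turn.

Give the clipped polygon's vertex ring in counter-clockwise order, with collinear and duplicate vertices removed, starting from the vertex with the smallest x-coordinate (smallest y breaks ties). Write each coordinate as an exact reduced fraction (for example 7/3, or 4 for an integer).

Clipped polygon: [(9,22/5) (10,4) (17,2) (18,4) (18,7) (9,7)]

1. After x ≥ 9: [(9,159/10) (9,22/5) (10,4) (17,2) (20,8) (20,17)]
2. After x ≤ 18: [(18,84/5) (9,159/10) (9,22/5) (10,4) (17,2) (18,4)]
3. After y ≥ 0: [(18,84/5) (9,159/10) (9,22/5) (10,4) (17,2) (18,4)]
4. After y ≤ 7: [(18,7) (9,7) (9,22/5) (10,4) (17,2) (18,4)]
5. Canonical ring: [(9,22/5) (10,4) (17,2) (18,4) (18,7) (9,7)]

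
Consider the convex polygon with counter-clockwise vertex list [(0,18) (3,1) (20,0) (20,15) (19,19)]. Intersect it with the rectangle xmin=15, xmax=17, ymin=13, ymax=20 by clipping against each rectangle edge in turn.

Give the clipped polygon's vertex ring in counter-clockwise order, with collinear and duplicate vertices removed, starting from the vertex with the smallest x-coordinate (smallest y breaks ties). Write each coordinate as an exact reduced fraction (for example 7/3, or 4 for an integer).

Clipped polygon: [(15,13) (17,13) (17,359/19) (15,357/19)]

1. After x ≥ 15: [(15,357/19) (15,5/17) (20,0) (20,15) (19,19)]
2. After x ≤ 17: [(17,359/19) (15,357/19) (15,5/17) (17,3/17)]
3. After y ≥ 13: [(17,13) (17,359/19) (15,357/19) (15,13)]
4. After y ≤ 20: [(17,13) (17,359/19) (15,357/19) (15,13)]
5. Canonical ring: [(15,13) (17,13) (17,359/19) (15,357/19)]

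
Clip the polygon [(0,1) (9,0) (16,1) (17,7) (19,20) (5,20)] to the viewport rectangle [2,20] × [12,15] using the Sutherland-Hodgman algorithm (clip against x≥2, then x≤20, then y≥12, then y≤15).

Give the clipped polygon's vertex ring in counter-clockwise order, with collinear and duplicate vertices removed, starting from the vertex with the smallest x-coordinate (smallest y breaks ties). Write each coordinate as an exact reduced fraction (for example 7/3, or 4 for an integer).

Clipped polygon: [(55/19,12) (231/13,12) (237/13,15) (70/19,15)]

1. After x ≥ 2: [(2,43/5) (2,7/9) (9,0) (16,1) (17,7) (19,20) (5,20)]
2. After x ≤ 20: [(2,43/5) (2,7/9) (9,0) (16,1) (17,7) (19,20) (5,20)]
3. After y ≥ 12: [(55/19,12) (231/13,12) (19,20) (5,20)]
4. After y ≤ 15: [(70/19,15) (55/19,12) (231/13,12) (237/13,15)]
5. Canonical ring: [(55/19,12) (231/13,12) (237/13,15) (70/19,15)]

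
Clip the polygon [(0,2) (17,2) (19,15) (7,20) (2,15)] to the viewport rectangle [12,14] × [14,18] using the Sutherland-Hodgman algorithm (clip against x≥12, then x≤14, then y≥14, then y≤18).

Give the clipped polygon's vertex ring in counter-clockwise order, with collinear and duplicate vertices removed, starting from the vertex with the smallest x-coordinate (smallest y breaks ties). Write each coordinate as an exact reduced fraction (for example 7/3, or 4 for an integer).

1. After x ≥ 12: [(12,2) (17,2) (19,15) (12,215/12)]
2. After x ≤ 14: [(12,2) (14,2) (14,205/12) (12,215/12)]
3. After y ≥ 14: [(12,14) (14,14) (14,205/12) (12,215/12)]
4. After y ≤ 18: [(12,14) (14,14) (14,205/12) (12,215/12)]
5. Canonical ring: [(12,14) (14,14) (14,205/12) (12,215/12)]

Clipped polygon: [(12,14) (14,14) (14,205/12) (12,215/12)]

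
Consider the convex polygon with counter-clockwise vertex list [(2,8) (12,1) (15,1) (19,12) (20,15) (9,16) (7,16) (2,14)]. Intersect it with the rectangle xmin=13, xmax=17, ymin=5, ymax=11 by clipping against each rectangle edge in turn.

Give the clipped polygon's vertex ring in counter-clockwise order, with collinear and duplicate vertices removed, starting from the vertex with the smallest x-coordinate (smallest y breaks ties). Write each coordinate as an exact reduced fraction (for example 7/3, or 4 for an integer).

1. After x ≥ 13: [(13,1) (15,1) (19,12) (20,15) (13,172/11)]
2. After x ≤ 17: [(13,1) (15,1) (17,13/2) (17,168/11) (13,172/11)]
3. After y ≥ 5: [(13,5) (181/11,5) (17,13/2) (17,168/11) (13,172/11)]
4. After y ≤ 11: [(13,11) (13,5) (181/11,5) (17,13/2) (17,11)]
5. Canonical ring: [(13,5) (181/11,5) (17,13/2) (17,11) (13,11)]

Clipped polygon: [(13,5) (181/11,5) (17,13/2) (17,11) (13,11)]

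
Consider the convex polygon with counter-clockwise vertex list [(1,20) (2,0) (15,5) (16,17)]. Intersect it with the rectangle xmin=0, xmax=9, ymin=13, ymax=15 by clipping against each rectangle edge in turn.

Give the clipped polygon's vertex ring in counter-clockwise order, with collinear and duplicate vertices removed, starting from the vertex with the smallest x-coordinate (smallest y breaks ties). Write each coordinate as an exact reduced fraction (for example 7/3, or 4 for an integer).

1. After x ≥ 0: [(1,20) (2,0) (15,5) (16,17)]
2. After x ≤ 9: [(9,92/5) (1,20) (2,0) (9,35/13)]
3. After y ≥ 13: [(9,13) (9,92/5) (1,20) (27/20,13)]
4. After y ≤ 15: [(9,13) (9,15) (5/4,15) (27/20,13)]
5. Canonical ring: [(5/4,15) (27/20,13) (9,13) (9,15)]

Clipped polygon: [(5/4,15) (27/20,13) (9,13) (9,15)]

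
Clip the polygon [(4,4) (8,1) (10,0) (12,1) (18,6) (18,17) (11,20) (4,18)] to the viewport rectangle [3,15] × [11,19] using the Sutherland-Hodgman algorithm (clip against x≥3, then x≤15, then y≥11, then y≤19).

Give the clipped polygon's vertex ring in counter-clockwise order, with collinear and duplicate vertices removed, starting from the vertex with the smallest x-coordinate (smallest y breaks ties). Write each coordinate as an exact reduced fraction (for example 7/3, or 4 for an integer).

Clipped polygon: [(4,11) (15,11) (15,128/7) (40/3,19) (15/2,19) (4,18)]

1. After x ≥ 3: [(4,4) (8,1) (10,0) (12,1) (18,6) (18,17) (11,20) (4,18)]
2. After x ≤ 15: [(4,4) (8,1) (10,0) (12,1) (15,7/2) (15,128/7) (11,20) (4,18)]
3. After y ≥ 11: [(4,11) (15,11) (15,128/7) (11,20) (4,18)]
4. After y ≤ 19: [(4,11) (15,11) (15,128/7) (40/3,19) (15/2,19) (4,18)]
5. Canonical ring: [(4,11) (15,11) (15,128/7) (40/3,19) (15/2,19) (4,18)]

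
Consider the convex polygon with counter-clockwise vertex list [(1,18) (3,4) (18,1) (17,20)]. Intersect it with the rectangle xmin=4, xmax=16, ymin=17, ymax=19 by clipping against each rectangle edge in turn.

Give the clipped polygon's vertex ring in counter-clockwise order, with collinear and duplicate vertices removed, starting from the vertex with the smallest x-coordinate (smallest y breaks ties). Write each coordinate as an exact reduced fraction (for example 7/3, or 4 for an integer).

1. After x ≥ 4: [(4,147/8) (4,19/5) (18,1) (17,20)]
2. After x ≤ 16: [(16,159/8) (4,147/8) (4,19/5) (16,7/5)]
3. After y ≥ 17: [(16,17) (16,159/8) (4,147/8) (4,17)]
4. After y ≤ 19: [(16,17) (16,19) (9,19) (4,147/8) (4,17)]
5. Canonical ring: [(4,17) (16,17) (16,19) (9,19) (4,147/8)]

Clipped polygon: [(4,17) (16,17) (16,19) (9,19) (4,147/8)]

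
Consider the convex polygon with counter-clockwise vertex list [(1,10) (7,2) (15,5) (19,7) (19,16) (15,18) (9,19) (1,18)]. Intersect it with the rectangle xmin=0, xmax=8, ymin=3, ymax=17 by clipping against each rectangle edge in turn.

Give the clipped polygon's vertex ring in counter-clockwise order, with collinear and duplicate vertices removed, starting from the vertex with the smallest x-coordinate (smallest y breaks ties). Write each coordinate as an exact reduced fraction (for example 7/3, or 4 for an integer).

1. After x ≥ 0: [(1,10) (7,2) (15,5) (19,7) (19,16) (15,18) (9,19) (1,18)]
2. After x ≤ 8: [(1,10) (7,2) (8,19/8) (8,151/8) (1,18)]
3. After y ≥ 3: [(1,10) (25/4,3) (8,3) (8,151/8) (1,18)]
4. After y ≤ 17: [(1,17) (1,10) (25/4,3) (8,3) (8,17)]
5. Canonical ring: [(1,10) (25/4,3) (8,3) (8,17) (1,17)]

Clipped polygon: [(1,10) (25/4,3) (8,3) (8,17) (1,17)]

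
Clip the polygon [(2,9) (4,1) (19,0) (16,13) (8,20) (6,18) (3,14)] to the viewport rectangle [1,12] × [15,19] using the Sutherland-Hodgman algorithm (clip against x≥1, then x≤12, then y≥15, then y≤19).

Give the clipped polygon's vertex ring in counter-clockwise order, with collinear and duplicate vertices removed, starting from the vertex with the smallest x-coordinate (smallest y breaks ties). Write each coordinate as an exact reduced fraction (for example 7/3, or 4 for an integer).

Clipped polygon: [(15/4,15) (12,15) (12,33/2) (64/7,19) (7,19) (6,18)]

1. After x ≥ 1: [(2,9) (4,1) (19,0) (16,13) (8,20) (6,18) (3,14)]
2. After x ≤ 12: [(2,9) (4,1) (12,7/15) (12,33/2) (8,20) (6,18) (3,14)]
3. After y ≥ 15: [(12,15) (12,33/2) (8,20) (6,18) (15/4,15)]
4. After y ≤ 19: [(12,15) (12,33/2) (64/7,19) (7,19) (6,18) (15/4,15)]
5. Canonical ring: [(15/4,15) (12,15) (12,33/2) (64/7,19) (7,19) (6,18)]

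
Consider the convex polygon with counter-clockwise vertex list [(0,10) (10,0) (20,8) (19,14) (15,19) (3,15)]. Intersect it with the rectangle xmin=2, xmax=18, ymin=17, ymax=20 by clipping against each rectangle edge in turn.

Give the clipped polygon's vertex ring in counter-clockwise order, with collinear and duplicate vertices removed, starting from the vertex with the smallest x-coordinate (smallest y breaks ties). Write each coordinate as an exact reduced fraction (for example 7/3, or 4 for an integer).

1. After x ≥ 2: [(2,40/3) (2,8) (10,0) (20,8) (19,14) (15,19) (3,15)]
2. After x ≤ 18: [(2,40/3) (2,8) (10,0) (18,32/5) (18,61/4) (15,19) (3,15)]
3. After y ≥ 17: [(83/5,17) (15,19) (9,17)]
4. After y ≤ 20: [(83/5,17) (15,19) (9,17)]
5. Canonical ring: [(9,17) (83/5,17) (15,19)]

Clipped polygon: [(9,17) (83/5,17) (15,19)]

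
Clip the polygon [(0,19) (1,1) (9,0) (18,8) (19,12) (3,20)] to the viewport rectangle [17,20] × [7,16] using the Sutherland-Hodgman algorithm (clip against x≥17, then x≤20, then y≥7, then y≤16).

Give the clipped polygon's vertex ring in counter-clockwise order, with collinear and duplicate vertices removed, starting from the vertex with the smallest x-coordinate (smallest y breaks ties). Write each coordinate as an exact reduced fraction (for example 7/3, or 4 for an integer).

1. After x ≥ 17: [(17,64/9) (18,8) (19,12) (17,13)]
2. After x ≤ 20: [(17,64/9) (18,8) (19,12) (17,13)]
3. After y ≥ 7: [(17,64/9) (18,8) (19,12) (17,13)]
4. After y ≤ 16: [(17,64/9) (18,8) (19,12) (17,13)]
5. Canonical ring: [(17,64/9) (18,8) (19,12) (17,13)]

Clipped polygon: [(17,64/9) (18,8) (19,12) (17,13)]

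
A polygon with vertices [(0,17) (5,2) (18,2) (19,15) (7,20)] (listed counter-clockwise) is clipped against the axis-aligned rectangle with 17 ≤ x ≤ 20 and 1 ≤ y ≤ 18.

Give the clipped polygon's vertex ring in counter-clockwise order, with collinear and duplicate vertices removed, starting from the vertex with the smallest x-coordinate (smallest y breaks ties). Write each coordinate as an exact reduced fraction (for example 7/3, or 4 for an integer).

Clipped polygon: [(17,2) (18,2) (19,15) (17,95/6)]

1. After x ≥ 17: [(17,2) (18,2) (19,15) (17,95/6)]
2. After x ≤ 20: [(17,2) (18,2) (19,15) (17,95/6)]
3. After y ≥ 1: [(17,2) (18,2) (19,15) (17,95/6)]
4. After y ≤ 18: [(17,2) (18,2) (19,15) (17,95/6)]
5. Canonical ring: [(17,2) (18,2) (19,15) (17,95/6)]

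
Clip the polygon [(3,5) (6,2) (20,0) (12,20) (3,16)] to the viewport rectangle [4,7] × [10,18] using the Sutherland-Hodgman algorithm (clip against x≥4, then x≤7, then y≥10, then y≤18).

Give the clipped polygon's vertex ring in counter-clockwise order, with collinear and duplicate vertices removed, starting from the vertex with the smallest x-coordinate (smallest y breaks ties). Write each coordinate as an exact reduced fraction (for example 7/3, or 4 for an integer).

1. After x ≥ 4: [(4,4) (6,2) (20,0) (12,20) (4,148/9)]
2. After x ≤ 7: [(4,4) (6,2) (7,13/7) (7,160/9) (4,148/9)]
3. After y ≥ 10: [(4,10) (7,10) (7,160/9) (4,148/9)]
4. After y ≤ 18: [(4,10) (7,10) (7,160/9) (4,148/9)]
5. Canonical ring: [(4,10) (7,10) (7,160/9) (4,148/9)]

Clipped polygon: [(4,10) (7,10) (7,160/9) (4,148/9)]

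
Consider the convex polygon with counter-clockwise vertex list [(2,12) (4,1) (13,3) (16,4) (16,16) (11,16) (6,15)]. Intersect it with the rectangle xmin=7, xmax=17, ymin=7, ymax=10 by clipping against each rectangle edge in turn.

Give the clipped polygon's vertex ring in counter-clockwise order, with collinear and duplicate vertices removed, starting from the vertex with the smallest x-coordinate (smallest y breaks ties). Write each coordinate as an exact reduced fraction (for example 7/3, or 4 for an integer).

Clipped polygon: [(7,7) (16,7) (16,10) (7,10)]

1. After x ≥ 7: [(7,5/3) (13,3) (16,4) (16,16) (11,16) (7,76/5)]
2. After x ≤ 17: [(7,5/3) (13,3) (16,4) (16,16) (11,16) (7,76/5)]
3. After y ≥ 7: [(7,7) (16,7) (16,16) (11,16) (7,76/5)]
4. After y ≤ 10: [(7,10) (7,7) (16,7) (16,10)]
5. Canonical ring: [(7,7) (16,7) (16,10) (7,10)]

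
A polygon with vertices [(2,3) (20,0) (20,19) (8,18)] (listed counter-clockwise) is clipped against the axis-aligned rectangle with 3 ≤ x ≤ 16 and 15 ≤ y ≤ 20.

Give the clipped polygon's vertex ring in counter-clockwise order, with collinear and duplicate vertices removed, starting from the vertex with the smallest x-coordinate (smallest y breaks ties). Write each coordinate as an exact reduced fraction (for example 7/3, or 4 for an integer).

Clipped polygon: [(34/5,15) (16,15) (16,56/3) (8,18)]

1. After x ≥ 3: [(3,11/2) (3,17/6) (20,0) (20,19) (8,18)]
2. After x ≤ 16: [(3,11/2) (3,17/6) (16,2/3) (16,56/3) (8,18)]
3. After y ≥ 15: [(34/5,15) (16,15) (16,56/3) (8,18)]
4. After y ≤ 20: [(34/5,15) (16,15) (16,56/3) (8,18)]
5. Canonical ring: [(34/5,15) (16,15) (16,56/3) (8,18)]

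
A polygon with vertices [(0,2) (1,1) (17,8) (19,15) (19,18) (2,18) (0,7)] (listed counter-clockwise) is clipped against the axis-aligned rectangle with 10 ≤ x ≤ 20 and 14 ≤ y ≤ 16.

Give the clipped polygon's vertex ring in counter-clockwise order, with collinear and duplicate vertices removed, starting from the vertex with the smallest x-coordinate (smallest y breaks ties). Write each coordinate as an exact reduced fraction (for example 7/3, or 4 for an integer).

1. After x ≥ 10: [(10,79/16) (17,8) (19,15) (19,18) (10,18)]
2. After x ≤ 20: [(10,79/16) (17,8) (19,15) (19,18) (10,18)]
3. After y ≥ 14: [(10,14) (131/7,14) (19,15) (19,18) (10,18)]
4. After y ≤ 16: [(10,16) (10,14) (131/7,14) (19,15) (19,16)]
5. Canonical ring: [(10,14) (131/7,14) (19,15) (19,16) (10,16)]

Clipped polygon: [(10,14) (131/7,14) (19,15) (19,16) (10,16)]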